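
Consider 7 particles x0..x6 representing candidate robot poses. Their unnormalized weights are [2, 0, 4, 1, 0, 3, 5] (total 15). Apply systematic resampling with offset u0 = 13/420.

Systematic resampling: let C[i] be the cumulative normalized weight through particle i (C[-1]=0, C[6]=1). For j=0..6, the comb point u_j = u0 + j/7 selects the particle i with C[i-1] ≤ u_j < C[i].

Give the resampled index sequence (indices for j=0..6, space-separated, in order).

0 2 2 3 5 6 6

C = [2/15, 2/15, 2/5, 7/15, 7/15, 2/3, 1]
j=0: u_0=13/420 ∈ [0, 2/15) → index 0
j=1: u_1=73/420 ∈ [2/15, 2/5) → index 2
j=2: u_2=19/60 ∈ [2/15, 2/5) → index 2
j=3: u_3=193/420 ∈ [2/5, 7/15) → index 3
j=4: u_4=253/420 ∈ [7/15, 2/3) → index 5
j=5: u_5=313/420 ∈ [2/3, 1) → index 6
j=6: u_6=373/420 ∈ [2/3, 1) → index 6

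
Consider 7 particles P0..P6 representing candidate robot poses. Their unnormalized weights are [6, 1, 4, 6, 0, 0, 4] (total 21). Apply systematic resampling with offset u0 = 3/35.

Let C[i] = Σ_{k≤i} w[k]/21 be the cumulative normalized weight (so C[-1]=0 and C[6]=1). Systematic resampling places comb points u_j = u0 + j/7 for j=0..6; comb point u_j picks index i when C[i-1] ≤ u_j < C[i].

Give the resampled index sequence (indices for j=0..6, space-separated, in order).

C = [2/7, 1/3, 11/21, 17/21, 17/21, 17/21, 1]
j=0: u_0=3/35 ∈ [0, 2/7) → index 0
j=1: u_1=8/35 ∈ [0, 2/7) → index 0
j=2: u_2=13/35 ∈ [1/3, 11/21) → index 2
j=3: u_3=18/35 ∈ [1/3, 11/21) → index 2
j=4: u_4=23/35 ∈ [11/21, 17/21) → index 3
j=5: u_5=4/5 ∈ [11/21, 17/21) → index 3
j=6: u_6=33/35 ∈ [17/21, 1) → index 6

0 0 2 2 3 3 6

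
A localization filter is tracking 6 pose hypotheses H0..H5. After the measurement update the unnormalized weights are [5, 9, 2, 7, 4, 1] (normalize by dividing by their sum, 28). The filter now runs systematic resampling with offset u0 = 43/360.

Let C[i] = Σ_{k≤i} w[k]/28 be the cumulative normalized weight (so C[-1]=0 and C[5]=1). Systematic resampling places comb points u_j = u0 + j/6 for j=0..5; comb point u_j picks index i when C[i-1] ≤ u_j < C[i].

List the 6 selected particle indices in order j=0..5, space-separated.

0 1 1 3 3 4

C = [5/28, 1/2, 4/7, 23/28, 27/28, 1]
j=0: u_0=43/360 ∈ [0, 5/28) → index 0
j=1: u_1=103/360 ∈ [5/28, 1/2) → index 1
j=2: u_2=163/360 ∈ [5/28, 1/2) → index 1
j=3: u_3=223/360 ∈ [4/7, 23/28) → index 3
j=4: u_4=283/360 ∈ [4/7, 23/28) → index 3
j=5: u_5=343/360 ∈ [23/28, 27/28) → index 4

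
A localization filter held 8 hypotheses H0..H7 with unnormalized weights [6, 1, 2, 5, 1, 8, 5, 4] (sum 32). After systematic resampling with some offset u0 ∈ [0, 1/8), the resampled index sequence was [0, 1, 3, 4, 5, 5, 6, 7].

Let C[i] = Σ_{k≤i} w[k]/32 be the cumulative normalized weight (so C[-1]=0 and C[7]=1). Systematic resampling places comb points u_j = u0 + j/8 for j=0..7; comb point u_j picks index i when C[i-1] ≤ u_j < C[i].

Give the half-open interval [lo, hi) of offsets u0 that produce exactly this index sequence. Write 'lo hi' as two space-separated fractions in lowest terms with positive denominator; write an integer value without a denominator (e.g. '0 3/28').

C = [3/16, 7/32, 9/32, 7/16, 15/32, 23/32, 7/8, 1]
j=0 picked index 0: u0 ∈ [0, 3/16)
j=1 picked index 1: u0 ∈ [1/16, 3/32)
j=2 picked index 3: u0 ∈ [1/32, 3/16)
j=3 picked index 4: u0 ∈ [1/16, 3/32)
j=4 picked index 5: u0 ∈ [-1/32, 7/32)
j=5 picked index 5: u0 ∈ [-5/32, 3/32)
j=6 picked index 6: u0 ∈ [-1/32, 1/8)
j=7 picked index 7: u0 ∈ [0, 1/8)
intersection: [1/16, 3/32)

1/16 3/32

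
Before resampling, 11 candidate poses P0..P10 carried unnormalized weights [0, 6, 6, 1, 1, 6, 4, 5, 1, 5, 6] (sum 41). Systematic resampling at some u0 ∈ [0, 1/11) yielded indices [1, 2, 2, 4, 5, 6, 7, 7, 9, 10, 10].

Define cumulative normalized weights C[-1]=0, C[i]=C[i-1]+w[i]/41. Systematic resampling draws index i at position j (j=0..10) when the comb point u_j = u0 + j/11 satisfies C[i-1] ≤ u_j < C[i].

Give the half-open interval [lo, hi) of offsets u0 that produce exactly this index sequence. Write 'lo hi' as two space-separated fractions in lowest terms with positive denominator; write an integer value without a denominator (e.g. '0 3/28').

25/451 31/451

C = [0, 6/41, 12/41, 13/41, 14/41, 20/41, 24/41, 29/41, 30/41, 35/41, 1]
j=0 picked index 1: u0 ∈ [0, 6/41)
j=1 picked index 2: u0 ∈ [25/451, 91/451)
j=2 picked index 2: u0 ∈ [-16/451, 50/451)
j=3 picked index 4: u0 ∈ [20/451, 31/451)
j=4 picked index 5: u0 ∈ [-10/451, 56/451)
j=5 picked index 6: u0 ∈ [15/451, 59/451)
j=6 picked index 7: u0 ∈ [18/451, 73/451)
j=7 picked index 7: u0 ∈ [-23/451, 32/451)
j=8 picked index 9: u0 ∈ [2/451, 57/451)
j=9 picked index 10: u0 ∈ [16/451, 2/11)
j=10 picked index 10: u0 ∈ [-25/451, 1/11)
intersection: [25/451, 31/451)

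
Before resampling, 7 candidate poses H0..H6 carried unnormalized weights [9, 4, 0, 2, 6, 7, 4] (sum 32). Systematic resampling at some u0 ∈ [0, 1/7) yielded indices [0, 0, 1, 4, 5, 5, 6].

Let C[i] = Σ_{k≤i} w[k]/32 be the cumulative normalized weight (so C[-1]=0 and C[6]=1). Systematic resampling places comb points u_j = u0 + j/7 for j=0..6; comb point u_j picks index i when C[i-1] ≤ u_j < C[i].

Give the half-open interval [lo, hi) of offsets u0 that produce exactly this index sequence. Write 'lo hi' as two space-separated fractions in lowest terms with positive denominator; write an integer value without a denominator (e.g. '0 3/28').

19/224 27/224

C = [9/32, 13/32, 13/32, 15/32, 21/32, 7/8, 1]
j=0 picked index 0: u0 ∈ [0, 9/32)
j=1 picked index 0: u0 ∈ [-1/7, 31/224)
j=2 picked index 1: u0 ∈ [-1/224, 27/224)
j=3 picked index 4: u0 ∈ [9/224, 51/224)
j=4 picked index 5: u0 ∈ [19/224, 17/56)
j=5 picked index 5: u0 ∈ [-13/224, 9/56)
j=6 picked index 6: u0 ∈ [1/56, 1/7)
intersection: [19/224, 27/224)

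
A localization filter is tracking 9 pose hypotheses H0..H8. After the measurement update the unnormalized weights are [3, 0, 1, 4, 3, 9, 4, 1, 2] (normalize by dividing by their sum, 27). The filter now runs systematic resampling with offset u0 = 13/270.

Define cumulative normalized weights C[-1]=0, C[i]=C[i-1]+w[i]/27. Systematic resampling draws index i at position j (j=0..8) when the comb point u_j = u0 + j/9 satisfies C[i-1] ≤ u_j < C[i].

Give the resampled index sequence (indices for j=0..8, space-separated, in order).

C = [1/9, 1/9, 4/27, 8/27, 11/27, 20/27, 8/9, 25/27, 1]
j=0: u_0=13/270 ∈ [0, 1/9) → index 0
j=1: u_1=43/270 ∈ [4/27, 8/27) → index 3
j=2: u_2=73/270 ∈ [4/27, 8/27) → index 3
j=3: u_3=103/270 ∈ [8/27, 11/27) → index 4
j=4: u_4=133/270 ∈ [11/27, 20/27) → index 5
j=5: u_5=163/270 ∈ [11/27, 20/27) → index 5
j=6: u_6=193/270 ∈ [11/27, 20/27) → index 5
j=7: u_7=223/270 ∈ [20/27, 8/9) → index 6
j=8: u_8=253/270 ∈ [25/27, 1) → index 8

0 3 3 4 5 5 5 6 8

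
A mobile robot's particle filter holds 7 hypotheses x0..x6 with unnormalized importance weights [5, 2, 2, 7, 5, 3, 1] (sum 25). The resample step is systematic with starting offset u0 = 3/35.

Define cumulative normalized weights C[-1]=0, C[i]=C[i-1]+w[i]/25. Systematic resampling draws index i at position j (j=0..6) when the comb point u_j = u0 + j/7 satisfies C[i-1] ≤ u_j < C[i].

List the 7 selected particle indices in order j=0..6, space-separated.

C = [1/5, 7/25, 9/25, 16/25, 21/25, 24/25, 1]
j=0: u_0=3/35 ∈ [0, 1/5) → index 0
j=1: u_1=8/35 ∈ [1/5, 7/25) → index 1
j=2: u_2=13/35 ∈ [9/25, 16/25) → index 3
j=3: u_3=18/35 ∈ [9/25, 16/25) → index 3
j=4: u_4=23/35 ∈ [16/25, 21/25) → index 4
j=5: u_5=4/5 ∈ [16/25, 21/25) → index 4
j=6: u_6=33/35 ∈ [21/25, 24/25) → index 5

0 1 3 3 4 4 5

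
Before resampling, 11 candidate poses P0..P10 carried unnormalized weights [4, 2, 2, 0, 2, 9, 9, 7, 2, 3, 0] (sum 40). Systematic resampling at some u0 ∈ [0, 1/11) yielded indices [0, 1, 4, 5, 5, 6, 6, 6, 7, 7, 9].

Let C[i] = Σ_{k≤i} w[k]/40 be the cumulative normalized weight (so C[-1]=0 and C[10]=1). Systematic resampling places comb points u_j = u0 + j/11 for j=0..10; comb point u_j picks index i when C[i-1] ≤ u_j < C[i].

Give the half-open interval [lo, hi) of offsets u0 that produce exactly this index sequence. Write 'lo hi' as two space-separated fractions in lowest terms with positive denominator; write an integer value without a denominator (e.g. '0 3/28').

9/440 5/88

C = [1/10, 3/20, 1/5, 1/5, 1/4, 19/40, 7/10, 7/8, 37/40, 1, 1]
j=0 picked index 0: u0 ∈ [0, 1/10)
j=1 picked index 1: u0 ∈ [1/110, 13/220)
j=2 picked index 4: u0 ∈ [1/55, 3/44)
j=3 picked index 5: u0 ∈ [-1/44, 89/440)
j=4 picked index 5: u0 ∈ [-5/44, 49/440)
j=5 picked index 6: u0 ∈ [9/440, 27/110)
j=6 picked index 6: u0 ∈ [-31/440, 17/110)
j=7 picked index 6: u0 ∈ [-71/440, 7/110)
j=8 picked index 7: u0 ∈ [-3/110, 13/88)
j=9 picked index 7: u0 ∈ [-13/110, 5/88)
j=10 picked index 9: u0 ∈ [7/440, 1/11)
intersection: [9/440, 5/88)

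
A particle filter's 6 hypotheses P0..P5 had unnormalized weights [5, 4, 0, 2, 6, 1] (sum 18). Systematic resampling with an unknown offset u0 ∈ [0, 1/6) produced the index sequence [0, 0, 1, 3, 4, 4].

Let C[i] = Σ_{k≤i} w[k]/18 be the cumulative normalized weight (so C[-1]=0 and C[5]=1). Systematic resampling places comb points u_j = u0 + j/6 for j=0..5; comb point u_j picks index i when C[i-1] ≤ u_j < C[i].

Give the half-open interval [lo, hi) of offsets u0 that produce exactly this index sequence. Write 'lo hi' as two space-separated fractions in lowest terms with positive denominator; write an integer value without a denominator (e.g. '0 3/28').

0 1/9

C = [5/18, 1/2, 1/2, 11/18, 17/18, 1]
j=0 picked index 0: u0 ∈ [0, 5/18)
j=1 picked index 0: u0 ∈ [-1/6, 1/9)
j=2 picked index 1: u0 ∈ [-1/18, 1/6)
j=3 picked index 3: u0 ∈ [0, 1/9)
j=4 picked index 4: u0 ∈ [-1/18, 5/18)
j=5 picked index 4: u0 ∈ [-2/9, 1/9)
intersection: [0, 1/9)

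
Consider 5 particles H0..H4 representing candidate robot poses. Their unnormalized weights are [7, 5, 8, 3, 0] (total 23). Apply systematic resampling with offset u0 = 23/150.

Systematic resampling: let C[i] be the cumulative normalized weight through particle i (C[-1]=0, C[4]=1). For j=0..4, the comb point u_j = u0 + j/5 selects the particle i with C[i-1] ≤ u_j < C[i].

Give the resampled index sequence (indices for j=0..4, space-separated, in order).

0 1 2 2 3

C = [7/23, 12/23, 20/23, 1, 1]
j=0: u_0=23/150 ∈ [0, 7/23) → index 0
j=1: u_1=53/150 ∈ [7/23, 12/23) → index 1
j=2: u_2=83/150 ∈ [12/23, 20/23) → index 2
j=3: u_3=113/150 ∈ [12/23, 20/23) → index 2
j=4: u_4=143/150 ∈ [20/23, 1) → index 3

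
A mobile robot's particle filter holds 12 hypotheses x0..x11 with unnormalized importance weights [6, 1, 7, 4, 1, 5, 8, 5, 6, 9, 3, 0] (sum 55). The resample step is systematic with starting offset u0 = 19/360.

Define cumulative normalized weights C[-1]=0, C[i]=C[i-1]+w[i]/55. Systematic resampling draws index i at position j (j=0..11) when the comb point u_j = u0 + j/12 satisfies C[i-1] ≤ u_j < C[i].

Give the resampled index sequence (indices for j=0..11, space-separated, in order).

C = [6/55, 7/55, 14/55, 18/55, 19/55, 24/55, 32/55, 37/55, 43/55, 52/55, 1, 1]
j=0: u_0=19/360 ∈ [0, 6/55) → index 0
j=1: u_1=49/360 ∈ [7/55, 14/55) → index 2
j=2: u_2=79/360 ∈ [7/55, 14/55) → index 2
j=3: u_3=109/360 ∈ [14/55, 18/55) → index 3
j=4: u_4=139/360 ∈ [19/55, 24/55) → index 5
j=5: u_5=169/360 ∈ [24/55, 32/55) → index 6
j=6: u_6=199/360 ∈ [24/55, 32/55) → index 6
j=7: u_7=229/360 ∈ [32/55, 37/55) → index 7
j=8: u_8=259/360 ∈ [37/55, 43/55) → index 8
j=9: u_9=289/360 ∈ [43/55, 52/55) → index 9
j=10: u_10=319/360 ∈ [43/55, 52/55) → index 9
j=11: u_11=349/360 ∈ [52/55, 1) → index 10

0 2 2 3 5 6 6 7 8 9 9 10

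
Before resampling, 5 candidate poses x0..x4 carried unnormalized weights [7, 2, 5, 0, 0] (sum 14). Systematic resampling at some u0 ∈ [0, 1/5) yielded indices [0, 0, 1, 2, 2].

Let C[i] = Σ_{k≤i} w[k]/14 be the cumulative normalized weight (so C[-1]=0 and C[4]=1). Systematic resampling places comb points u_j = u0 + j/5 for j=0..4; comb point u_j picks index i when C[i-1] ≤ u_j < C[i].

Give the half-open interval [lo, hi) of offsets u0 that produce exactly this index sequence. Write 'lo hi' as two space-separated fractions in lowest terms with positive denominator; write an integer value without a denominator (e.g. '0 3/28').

C = [1/2, 9/14, 1, 1, 1]
j=0 picked index 0: u0 ∈ [0, 1/2)
j=1 picked index 0: u0 ∈ [-1/5, 3/10)
j=2 picked index 1: u0 ∈ [1/10, 17/70)
j=3 picked index 2: u0 ∈ [3/70, 2/5)
j=4 picked index 2: u0 ∈ [-11/70, 1/5)
intersection: [1/10, 1/5)

1/10 1/5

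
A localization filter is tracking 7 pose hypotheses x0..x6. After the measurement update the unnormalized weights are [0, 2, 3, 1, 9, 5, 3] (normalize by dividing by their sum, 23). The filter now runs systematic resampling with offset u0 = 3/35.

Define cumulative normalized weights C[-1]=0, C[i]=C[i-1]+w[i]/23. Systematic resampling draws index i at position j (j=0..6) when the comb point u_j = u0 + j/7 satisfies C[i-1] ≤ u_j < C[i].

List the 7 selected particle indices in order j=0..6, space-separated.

C = [0, 2/23, 5/23, 6/23, 15/23, 20/23, 1]
j=0: u_0=3/35 ∈ [0, 2/23) → index 1
j=1: u_1=8/35 ∈ [5/23, 6/23) → index 3
j=2: u_2=13/35 ∈ [6/23, 15/23) → index 4
j=3: u_3=18/35 ∈ [6/23, 15/23) → index 4
j=4: u_4=23/35 ∈ [15/23, 20/23) → index 5
j=5: u_5=4/5 ∈ [15/23, 20/23) → index 5
j=6: u_6=33/35 ∈ [20/23, 1) → index 6

1 3 4 4 5 5 6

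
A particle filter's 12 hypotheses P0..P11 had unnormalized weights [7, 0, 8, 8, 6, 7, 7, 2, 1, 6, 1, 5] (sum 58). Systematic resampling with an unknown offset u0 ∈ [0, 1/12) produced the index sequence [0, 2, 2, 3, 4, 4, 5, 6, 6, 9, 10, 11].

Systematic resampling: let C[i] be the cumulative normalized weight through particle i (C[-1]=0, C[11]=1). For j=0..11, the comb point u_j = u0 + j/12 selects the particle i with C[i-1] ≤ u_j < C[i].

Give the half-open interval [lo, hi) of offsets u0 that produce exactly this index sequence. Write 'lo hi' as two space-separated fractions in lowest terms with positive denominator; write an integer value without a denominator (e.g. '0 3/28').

11/174 13/174

C = [7/58, 7/58, 15/58, 23/58, 1/2, 18/29, 43/58, 45/58, 23/29, 26/29, 53/58, 1]
j=0 picked index 0: u0 ∈ [0, 7/58)
j=1 picked index 2: u0 ∈ [13/348, 61/348)
j=2 picked index 2: u0 ∈ [-4/87, 8/87)
j=3 picked index 3: u0 ∈ [1/116, 17/116)
j=4 picked index 4: u0 ∈ [11/174, 1/6)
j=5 picked index 4: u0 ∈ [-7/348, 1/12)
j=6 picked index 5: u0 ∈ [0, 7/58)
j=7 picked index 6: u0 ∈ [13/348, 55/348)
j=8 picked index 6: u0 ∈ [-4/87, 13/174)
j=9 picked index 9: u0 ∈ [5/116, 17/116)
j=10 picked index 10: u0 ∈ [11/174, 7/87)
j=11 picked index 11: u0 ∈ [-1/348, 1/12)
intersection: [11/174, 13/174)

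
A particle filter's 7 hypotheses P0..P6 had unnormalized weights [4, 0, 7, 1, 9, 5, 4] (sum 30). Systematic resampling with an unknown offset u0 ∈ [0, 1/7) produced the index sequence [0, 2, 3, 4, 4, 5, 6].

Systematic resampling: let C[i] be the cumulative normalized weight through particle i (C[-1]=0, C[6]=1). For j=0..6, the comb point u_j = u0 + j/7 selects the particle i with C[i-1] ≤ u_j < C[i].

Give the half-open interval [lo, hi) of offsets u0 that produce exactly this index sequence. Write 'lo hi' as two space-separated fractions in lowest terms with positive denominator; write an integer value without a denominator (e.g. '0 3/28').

17/210 4/35

C = [2/15, 2/15, 11/30, 2/5, 7/10, 13/15, 1]
j=0 picked index 0: u0 ∈ [0, 2/15)
j=1 picked index 2: u0 ∈ [-1/105, 47/210)
j=2 picked index 3: u0 ∈ [17/210, 4/35)
j=3 picked index 4: u0 ∈ [-1/35, 19/70)
j=4 picked index 4: u0 ∈ [-6/35, 9/70)
j=5 picked index 5: u0 ∈ [-1/70, 16/105)
j=6 picked index 6: u0 ∈ [1/105, 1/7)
intersection: [17/210, 4/35)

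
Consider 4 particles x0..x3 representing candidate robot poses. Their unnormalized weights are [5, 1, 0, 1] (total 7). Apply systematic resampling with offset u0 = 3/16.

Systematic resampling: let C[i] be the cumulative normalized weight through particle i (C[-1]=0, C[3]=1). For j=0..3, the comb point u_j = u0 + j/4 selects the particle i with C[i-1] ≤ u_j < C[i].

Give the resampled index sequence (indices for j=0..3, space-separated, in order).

0 0 0 3

C = [5/7, 6/7, 6/7, 1]
j=0: u_0=3/16 ∈ [0, 5/7) → index 0
j=1: u_1=7/16 ∈ [0, 5/7) → index 0
j=2: u_2=11/16 ∈ [0, 5/7) → index 0
j=3: u_3=15/16 ∈ [6/7, 1) → index 3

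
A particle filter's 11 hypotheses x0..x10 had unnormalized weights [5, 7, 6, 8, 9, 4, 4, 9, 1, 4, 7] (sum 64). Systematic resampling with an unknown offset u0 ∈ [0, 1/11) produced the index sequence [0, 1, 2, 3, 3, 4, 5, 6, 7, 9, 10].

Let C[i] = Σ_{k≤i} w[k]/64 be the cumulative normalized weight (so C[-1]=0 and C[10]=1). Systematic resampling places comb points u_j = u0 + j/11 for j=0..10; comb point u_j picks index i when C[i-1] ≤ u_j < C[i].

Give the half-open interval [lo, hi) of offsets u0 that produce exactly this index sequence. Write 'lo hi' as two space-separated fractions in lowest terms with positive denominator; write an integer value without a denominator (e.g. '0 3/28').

7/704 25/704

C = [5/64, 3/16, 9/32, 13/32, 35/64, 39/64, 43/64, 13/16, 53/64, 57/64, 1]
j=0 picked index 0: u0 ∈ [0, 5/64)
j=1 picked index 1: u0 ∈ [-9/704, 17/176)
j=2 picked index 2: u0 ∈ [1/176, 35/352)
j=3 picked index 3: u0 ∈ [3/352, 47/352)
j=4 picked index 3: u0 ∈ [-29/352, 15/352)
j=5 picked index 4: u0 ∈ [-17/352, 65/704)
j=6 picked index 5: u0 ∈ [1/704, 45/704)
j=7 picked index 6: u0 ∈ [-19/704, 25/704)
j=8 picked index 7: u0 ∈ [-39/704, 15/176)
j=9 picked index 9: u0 ∈ [7/704, 51/704)
j=10 picked index 10: u0 ∈ [-13/704, 1/11)
intersection: [7/704, 25/704)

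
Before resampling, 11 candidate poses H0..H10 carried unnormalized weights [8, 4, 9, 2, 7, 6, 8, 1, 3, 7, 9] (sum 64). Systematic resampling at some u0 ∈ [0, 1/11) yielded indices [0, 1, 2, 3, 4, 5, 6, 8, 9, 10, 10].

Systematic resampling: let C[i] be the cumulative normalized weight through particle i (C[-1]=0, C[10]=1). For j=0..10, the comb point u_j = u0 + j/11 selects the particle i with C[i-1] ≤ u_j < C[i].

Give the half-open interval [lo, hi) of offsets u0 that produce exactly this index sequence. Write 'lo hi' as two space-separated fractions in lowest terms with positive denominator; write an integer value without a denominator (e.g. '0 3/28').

C = [1/8, 3/16, 21/64, 23/64, 15/32, 9/16, 11/16, 45/64, 3/4, 55/64, 1]
j=0 picked index 0: u0 ∈ [0, 1/8)
j=1 picked index 1: u0 ∈ [3/88, 17/176)
j=2 picked index 2: u0 ∈ [1/176, 103/704)
j=3 picked index 3: u0 ∈ [39/704, 61/704)
j=4 picked index 4: u0 ∈ [-3/704, 37/352)
j=5 picked index 5: u0 ∈ [5/352, 19/176)
j=6 picked index 6: u0 ∈ [3/176, 25/176)
j=7 picked index 8: u0 ∈ [47/704, 5/44)
j=8 picked index 9: u0 ∈ [1/44, 93/704)
j=9 picked index 10: u0 ∈ [29/704, 2/11)
j=10 picked index 10: u0 ∈ [-35/704, 1/11)
intersection: [47/704, 61/704)

47/704 61/704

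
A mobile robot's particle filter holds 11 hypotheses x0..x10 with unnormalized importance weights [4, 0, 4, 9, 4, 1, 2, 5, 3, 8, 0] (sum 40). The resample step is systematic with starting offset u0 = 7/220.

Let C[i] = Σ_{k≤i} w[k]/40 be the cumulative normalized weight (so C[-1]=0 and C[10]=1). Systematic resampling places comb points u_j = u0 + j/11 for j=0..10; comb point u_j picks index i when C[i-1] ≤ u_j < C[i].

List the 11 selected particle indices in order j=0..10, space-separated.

0 2 3 3 3 4 6 7 8 9 9

C = [1/10, 1/10, 1/5, 17/40, 21/40, 11/20, 3/5, 29/40, 4/5, 1, 1]
j=0: u_0=7/220 ∈ [0, 1/10) → index 0
j=1: u_1=27/220 ∈ [1/10, 1/5) → index 2
j=2: u_2=47/220 ∈ [1/5, 17/40) → index 3
j=3: u_3=67/220 ∈ [1/5, 17/40) → index 3
j=4: u_4=87/220 ∈ [1/5, 17/40) → index 3
j=5: u_5=107/220 ∈ [17/40, 21/40) → index 4
j=6: u_6=127/220 ∈ [11/20, 3/5) → index 6
j=7: u_7=147/220 ∈ [3/5, 29/40) → index 7
j=8: u_8=167/220 ∈ [29/40, 4/5) → index 8
j=9: u_9=17/20 ∈ [4/5, 1) → index 9
j=10: u_10=207/220 ∈ [4/5, 1) → index 9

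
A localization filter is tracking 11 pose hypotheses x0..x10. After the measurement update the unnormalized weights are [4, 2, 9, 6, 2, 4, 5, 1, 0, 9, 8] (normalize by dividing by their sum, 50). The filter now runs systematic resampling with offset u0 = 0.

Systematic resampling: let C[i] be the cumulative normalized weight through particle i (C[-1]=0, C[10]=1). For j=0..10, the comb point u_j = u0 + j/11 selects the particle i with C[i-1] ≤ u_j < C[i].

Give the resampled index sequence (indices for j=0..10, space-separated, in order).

0 1 2 2 3 4 6 6 9 9 10

C = [2/25, 3/25, 3/10, 21/50, 23/50, 27/50, 16/25, 33/50, 33/50, 21/25, 1]
j=0: u_0=0 ∈ [0, 2/25) → index 0
j=1: u_1=1/11 ∈ [2/25, 3/25) → index 1
j=2: u_2=2/11 ∈ [3/25, 3/10) → index 2
j=3: u_3=3/11 ∈ [3/25, 3/10) → index 2
j=4: u_4=4/11 ∈ [3/10, 21/50) → index 3
j=5: u_5=5/11 ∈ [21/50, 23/50) → index 4
j=6: u_6=6/11 ∈ [27/50, 16/25) → index 6
j=7: u_7=7/11 ∈ [27/50, 16/25) → index 6
j=8: u_8=8/11 ∈ [33/50, 21/25) → index 9
j=9: u_9=9/11 ∈ [33/50, 21/25) → index 9
j=10: u_10=10/11 ∈ [21/25, 1) → index 10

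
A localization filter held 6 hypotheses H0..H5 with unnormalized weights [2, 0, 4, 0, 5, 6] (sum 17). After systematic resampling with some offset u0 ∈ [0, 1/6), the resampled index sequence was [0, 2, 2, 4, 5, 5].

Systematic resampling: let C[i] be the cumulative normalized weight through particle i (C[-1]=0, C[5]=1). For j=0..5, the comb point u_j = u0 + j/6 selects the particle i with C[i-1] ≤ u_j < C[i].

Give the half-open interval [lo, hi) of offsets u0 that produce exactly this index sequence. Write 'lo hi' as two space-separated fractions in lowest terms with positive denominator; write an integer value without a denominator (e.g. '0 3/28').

0 1/51

C = [2/17, 2/17, 6/17, 6/17, 11/17, 1]
j=0 picked index 0: u0 ∈ [0, 2/17)
j=1 picked index 2: u0 ∈ [-5/102, 19/102)
j=2 picked index 2: u0 ∈ [-11/51, 1/51)
j=3 picked index 4: u0 ∈ [-5/34, 5/34)
j=4 picked index 5: u0 ∈ [-1/51, 1/3)
j=5 picked index 5: u0 ∈ [-19/102, 1/6)
intersection: [0, 1/51)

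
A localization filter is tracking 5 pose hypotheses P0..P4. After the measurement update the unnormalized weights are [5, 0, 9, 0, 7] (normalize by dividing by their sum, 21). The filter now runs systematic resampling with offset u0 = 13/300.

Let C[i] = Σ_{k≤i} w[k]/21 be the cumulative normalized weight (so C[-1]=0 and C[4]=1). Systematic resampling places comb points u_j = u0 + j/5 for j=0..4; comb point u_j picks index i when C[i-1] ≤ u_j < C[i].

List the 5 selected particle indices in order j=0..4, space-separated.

C = [5/21, 5/21, 2/3, 2/3, 1]
j=0: u_0=13/300 ∈ [0, 5/21) → index 0
j=1: u_1=73/300 ∈ [5/21, 2/3) → index 2
j=2: u_2=133/300 ∈ [5/21, 2/3) → index 2
j=3: u_3=193/300 ∈ [5/21, 2/3) → index 2
j=4: u_4=253/300 ∈ [2/3, 1) → index 4

0 2 2 2 4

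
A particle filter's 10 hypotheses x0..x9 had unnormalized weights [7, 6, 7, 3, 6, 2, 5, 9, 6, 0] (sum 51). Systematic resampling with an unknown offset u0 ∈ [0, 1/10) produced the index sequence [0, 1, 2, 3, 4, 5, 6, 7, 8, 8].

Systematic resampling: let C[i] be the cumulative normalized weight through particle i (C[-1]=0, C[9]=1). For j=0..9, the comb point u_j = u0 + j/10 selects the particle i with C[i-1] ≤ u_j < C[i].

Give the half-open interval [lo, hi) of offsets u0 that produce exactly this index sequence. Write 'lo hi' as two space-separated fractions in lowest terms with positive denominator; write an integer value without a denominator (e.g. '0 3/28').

47/510 1/10

C = [7/51, 13/51, 20/51, 23/51, 29/51, 31/51, 12/17, 15/17, 1, 1]
j=0 picked index 0: u0 ∈ [0, 7/51)
j=1 picked index 1: u0 ∈ [19/510, 79/510)
j=2 picked index 2: u0 ∈ [14/255, 49/255)
j=3 picked index 3: u0 ∈ [47/510, 77/510)
j=4 picked index 4: u0 ∈ [13/255, 43/255)
j=5 picked index 5: u0 ∈ [7/102, 11/102)
j=6 picked index 6: u0 ∈ [2/255, 9/85)
j=7 picked index 7: u0 ∈ [1/170, 31/170)
j=8 picked index 8: u0 ∈ [7/85, 1/5)
j=9 picked index 8: u0 ∈ [-3/170, 1/10)
intersection: [47/510, 1/10)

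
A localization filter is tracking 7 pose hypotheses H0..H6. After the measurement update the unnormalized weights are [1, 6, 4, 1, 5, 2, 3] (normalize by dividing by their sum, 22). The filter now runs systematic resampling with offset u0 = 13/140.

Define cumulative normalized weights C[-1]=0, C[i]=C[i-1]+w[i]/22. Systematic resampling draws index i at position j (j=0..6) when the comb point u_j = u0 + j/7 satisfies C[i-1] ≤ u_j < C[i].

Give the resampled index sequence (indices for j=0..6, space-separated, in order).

1 1 2 3 4 5 6

C = [1/22, 7/22, 1/2, 6/11, 17/22, 19/22, 1]
j=0: u_0=13/140 ∈ [1/22, 7/22) → index 1
j=1: u_1=33/140 ∈ [1/22, 7/22) → index 1
j=2: u_2=53/140 ∈ [7/22, 1/2) → index 2
j=3: u_3=73/140 ∈ [1/2, 6/11) → index 3
j=4: u_4=93/140 ∈ [6/11, 17/22) → index 4
j=5: u_5=113/140 ∈ [17/22, 19/22) → index 5
j=6: u_6=19/20 ∈ [19/22, 1) → index 6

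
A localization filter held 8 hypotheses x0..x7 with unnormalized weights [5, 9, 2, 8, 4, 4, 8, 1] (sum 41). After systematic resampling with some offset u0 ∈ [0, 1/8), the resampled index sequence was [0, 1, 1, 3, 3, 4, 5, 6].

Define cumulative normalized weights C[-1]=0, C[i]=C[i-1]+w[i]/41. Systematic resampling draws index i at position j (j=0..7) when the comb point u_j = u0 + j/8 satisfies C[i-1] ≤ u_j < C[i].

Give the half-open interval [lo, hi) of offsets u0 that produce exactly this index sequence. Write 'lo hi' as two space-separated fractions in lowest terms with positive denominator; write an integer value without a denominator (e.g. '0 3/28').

5/328 5/164

C = [5/41, 14/41, 16/41, 24/41, 28/41, 32/41, 40/41, 1]
j=0 picked index 0: u0 ∈ [0, 5/41)
j=1 picked index 1: u0 ∈ [-1/328, 71/328)
j=2 picked index 1: u0 ∈ [-21/164, 15/164)
j=3 picked index 3: u0 ∈ [5/328, 69/328)
j=4 picked index 3: u0 ∈ [-9/82, 7/82)
j=5 picked index 4: u0 ∈ [-13/328, 19/328)
j=6 picked index 5: u0 ∈ [-11/164, 5/164)
j=7 picked index 6: u0 ∈ [-31/328, 33/328)
intersection: [5/328, 5/164)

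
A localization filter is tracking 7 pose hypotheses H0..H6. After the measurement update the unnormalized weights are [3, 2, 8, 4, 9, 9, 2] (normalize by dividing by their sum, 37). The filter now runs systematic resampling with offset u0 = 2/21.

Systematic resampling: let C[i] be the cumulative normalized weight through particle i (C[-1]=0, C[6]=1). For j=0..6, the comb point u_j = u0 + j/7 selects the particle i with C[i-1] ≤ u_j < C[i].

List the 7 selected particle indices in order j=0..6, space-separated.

1 2 3 4 4 5 6

C = [3/37, 5/37, 13/37, 17/37, 26/37, 35/37, 1]
j=0: u_0=2/21 ∈ [3/37, 5/37) → index 1
j=1: u_1=5/21 ∈ [5/37, 13/37) → index 2
j=2: u_2=8/21 ∈ [13/37, 17/37) → index 3
j=3: u_3=11/21 ∈ [17/37, 26/37) → index 4
j=4: u_4=2/3 ∈ [17/37, 26/37) → index 4
j=5: u_5=17/21 ∈ [26/37, 35/37) → index 5
j=6: u_6=20/21 ∈ [35/37, 1) → index 6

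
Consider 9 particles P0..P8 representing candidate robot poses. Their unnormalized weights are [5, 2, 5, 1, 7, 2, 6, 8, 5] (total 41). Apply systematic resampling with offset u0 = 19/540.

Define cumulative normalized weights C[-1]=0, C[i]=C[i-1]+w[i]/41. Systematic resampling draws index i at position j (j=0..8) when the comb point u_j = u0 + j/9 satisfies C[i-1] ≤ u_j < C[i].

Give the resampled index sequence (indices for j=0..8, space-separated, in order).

0 1 2 4 4 6 7 7 8

C = [5/41, 7/41, 12/41, 13/41, 20/41, 22/41, 28/41, 36/41, 1]
j=0: u_0=19/540 ∈ [0, 5/41) → index 0
j=1: u_1=79/540 ∈ [5/41, 7/41) → index 1
j=2: u_2=139/540 ∈ [7/41, 12/41) → index 2
j=3: u_3=199/540 ∈ [13/41, 20/41) → index 4
j=4: u_4=259/540 ∈ [13/41, 20/41) → index 4
j=5: u_5=319/540 ∈ [22/41, 28/41) → index 6
j=6: u_6=379/540 ∈ [28/41, 36/41) → index 7
j=7: u_7=439/540 ∈ [28/41, 36/41) → index 7
j=8: u_8=499/540 ∈ [36/41, 1) → index 8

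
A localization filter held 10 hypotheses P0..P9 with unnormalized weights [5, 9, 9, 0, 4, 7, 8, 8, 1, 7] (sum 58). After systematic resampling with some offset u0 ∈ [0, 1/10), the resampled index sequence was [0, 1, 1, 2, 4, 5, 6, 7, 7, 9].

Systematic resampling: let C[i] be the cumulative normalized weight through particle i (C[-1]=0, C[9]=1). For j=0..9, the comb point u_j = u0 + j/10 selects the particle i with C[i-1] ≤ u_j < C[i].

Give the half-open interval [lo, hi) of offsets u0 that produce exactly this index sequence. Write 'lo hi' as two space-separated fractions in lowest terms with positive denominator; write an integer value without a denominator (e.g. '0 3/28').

C = [5/58, 7/29, 23/58, 23/58, 27/58, 17/29, 21/29, 25/29, 51/58, 1]
j=0 picked index 0: u0 ∈ [0, 5/58)
j=1 picked index 1: u0 ∈ [-2/145, 41/290)
j=2 picked index 1: u0 ∈ [-33/290, 6/145)
j=3 picked index 2: u0 ∈ [-17/290, 14/145)
j=4 picked index 4: u0 ∈ [-1/290, 19/290)
j=5 picked index 5: u0 ∈ [-1/29, 5/58)
j=6 picked index 6: u0 ∈ [-2/145, 18/145)
j=7 picked index 7: u0 ∈ [7/290, 47/290)
j=8 picked index 7: u0 ∈ [-11/145, 9/145)
j=9 picked index 9: u0 ∈ [-3/145, 1/10)
intersection: [7/290, 6/145)

7/290 6/145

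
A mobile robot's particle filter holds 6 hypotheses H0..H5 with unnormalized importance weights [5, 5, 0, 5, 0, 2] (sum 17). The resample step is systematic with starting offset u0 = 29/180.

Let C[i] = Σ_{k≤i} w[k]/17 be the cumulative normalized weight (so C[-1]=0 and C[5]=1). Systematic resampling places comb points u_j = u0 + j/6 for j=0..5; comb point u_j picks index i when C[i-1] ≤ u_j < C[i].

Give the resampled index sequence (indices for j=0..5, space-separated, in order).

C = [5/17, 10/17, 10/17, 15/17, 15/17, 1]
j=0: u_0=29/180 ∈ [0, 5/17) → index 0
j=1: u_1=59/180 ∈ [5/17, 10/17) → index 1
j=2: u_2=89/180 ∈ [5/17, 10/17) → index 1
j=3: u_3=119/180 ∈ [10/17, 15/17) → index 3
j=4: u_4=149/180 ∈ [10/17, 15/17) → index 3
j=5: u_5=179/180 ∈ [15/17, 1) → index 5

0 1 1 3 3 5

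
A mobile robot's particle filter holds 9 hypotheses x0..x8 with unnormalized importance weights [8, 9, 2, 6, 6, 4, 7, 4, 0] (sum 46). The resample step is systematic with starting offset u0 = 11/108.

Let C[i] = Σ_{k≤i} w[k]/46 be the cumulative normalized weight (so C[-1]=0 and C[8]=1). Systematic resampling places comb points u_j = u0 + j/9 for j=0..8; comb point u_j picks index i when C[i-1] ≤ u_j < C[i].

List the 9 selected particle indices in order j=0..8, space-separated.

C = [4/23, 17/46, 19/46, 25/46, 31/46, 35/46, 21/23, 1, 1]
j=0: u_0=11/108 ∈ [0, 4/23) → index 0
j=1: u_1=23/108 ∈ [4/23, 17/46) → index 1
j=2: u_2=35/108 ∈ [4/23, 17/46) → index 1
j=3: u_3=47/108 ∈ [19/46, 25/46) → index 3
j=4: u_4=59/108 ∈ [25/46, 31/46) → index 4
j=5: u_5=71/108 ∈ [25/46, 31/46) → index 4
j=6: u_6=83/108 ∈ [35/46, 21/23) → index 6
j=7: u_7=95/108 ∈ [35/46, 21/23) → index 6
j=8: u_8=107/108 ∈ [21/23, 1) → index 7

0 1 1 3 4 4 6 6 7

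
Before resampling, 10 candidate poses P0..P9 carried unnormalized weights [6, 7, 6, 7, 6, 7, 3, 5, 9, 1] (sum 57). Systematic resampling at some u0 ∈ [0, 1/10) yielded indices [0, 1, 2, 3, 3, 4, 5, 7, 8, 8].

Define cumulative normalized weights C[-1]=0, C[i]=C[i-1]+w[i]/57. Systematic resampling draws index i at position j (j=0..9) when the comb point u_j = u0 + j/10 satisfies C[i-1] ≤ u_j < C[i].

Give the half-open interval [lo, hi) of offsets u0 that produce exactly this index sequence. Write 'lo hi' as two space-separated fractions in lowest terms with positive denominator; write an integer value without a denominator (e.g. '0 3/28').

7/190 16/285

C = [2/19, 13/57, 1/3, 26/57, 32/57, 13/19, 14/19, 47/57, 56/57, 1]
j=0 picked index 0: u0 ∈ [0, 2/19)
j=1 picked index 1: u0 ∈ [1/190, 73/570)
j=2 picked index 2: u0 ∈ [8/285, 2/15)
j=3 picked index 3: u0 ∈ [1/30, 89/570)
j=4 picked index 3: u0 ∈ [-1/15, 16/285)
j=5 picked index 4: u0 ∈ [-5/114, 7/114)
j=6 picked index 5: u0 ∈ [-11/285, 8/95)
j=7 picked index 7: u0 ∈ [7/190, 71/570)
j=8 picked index 8: u0 ∈ [7/285, 52/285)
j=9 picked index 8: u0 ∈ [-43/570, 47/570)
intersection: [7/190, 16/285)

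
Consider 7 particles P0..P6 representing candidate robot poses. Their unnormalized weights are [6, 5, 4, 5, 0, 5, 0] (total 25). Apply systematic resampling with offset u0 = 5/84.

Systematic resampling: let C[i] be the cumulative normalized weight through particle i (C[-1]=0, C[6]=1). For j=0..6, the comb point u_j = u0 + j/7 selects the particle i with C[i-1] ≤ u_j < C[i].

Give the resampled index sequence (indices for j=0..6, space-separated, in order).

C = [6/25, 11/25, 3/5, 4/5, 4/5, 1, 1]
j=0: u_0=5/84 ∈ [0, 6/25) → index 0
j=1: u_1=17/84 ∈ [0, 6/25) → index 0
j=2: u_2=29/84 ∈ [6/25, 11/25) → index 1
j=3: u_3=41/84 ∈ [11/25, 3/5) → index 2
j=4: u_4=53/84 ∈ [3/5, 4/5) → index 3
j=5: u_5=65/84 ∈ [3/5, 4/5) → index 3
j=6: u_6=11/12 ∈ [4/5, 1) → index 5

0 0 1 2 3 3 5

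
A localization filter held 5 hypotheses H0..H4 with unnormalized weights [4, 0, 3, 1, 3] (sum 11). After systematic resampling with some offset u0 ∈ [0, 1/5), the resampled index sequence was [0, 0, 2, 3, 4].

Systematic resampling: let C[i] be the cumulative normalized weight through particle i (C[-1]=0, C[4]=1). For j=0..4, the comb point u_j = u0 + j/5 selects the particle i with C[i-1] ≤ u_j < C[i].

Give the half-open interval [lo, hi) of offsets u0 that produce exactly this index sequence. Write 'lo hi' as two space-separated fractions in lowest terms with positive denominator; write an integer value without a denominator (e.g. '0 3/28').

2/55 7/55

C = [4/11, 4/11, 7/11, 8/11, 1]
j=0 picked index 0: u0 ∈ [0, 4/11)
j=1 picked index 0: u0 ∈ [-1/5, 9/55)
j=2 picked index 2: u0 ∈ [-2/55, 13/55)
j=3 picked index 3: u0 ∈ [2/55, 7/55)
j=4 picked index 4: u0 ∈ [-4/55, 1/5)
intersection: [2/55, 7/55)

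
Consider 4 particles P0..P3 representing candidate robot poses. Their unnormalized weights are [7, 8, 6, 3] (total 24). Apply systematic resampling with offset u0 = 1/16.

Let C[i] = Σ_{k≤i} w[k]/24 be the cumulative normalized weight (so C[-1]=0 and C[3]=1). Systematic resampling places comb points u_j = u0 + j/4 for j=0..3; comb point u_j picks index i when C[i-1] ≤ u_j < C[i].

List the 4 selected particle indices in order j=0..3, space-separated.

0 1 1 2

C = [7/24, 5/8, 7/8, 1]
j=0: u_0=1/16 ∈ [0, 7/24) → index 0
j=1: u_1=5/16 ∈ [7/24, 5/8) → index 1
j=2: u_2=9/16 ∈ [7/24, 5/8) → index 1
j=3: u_3=13/16 ∈ [5/8, 7/8) → index 2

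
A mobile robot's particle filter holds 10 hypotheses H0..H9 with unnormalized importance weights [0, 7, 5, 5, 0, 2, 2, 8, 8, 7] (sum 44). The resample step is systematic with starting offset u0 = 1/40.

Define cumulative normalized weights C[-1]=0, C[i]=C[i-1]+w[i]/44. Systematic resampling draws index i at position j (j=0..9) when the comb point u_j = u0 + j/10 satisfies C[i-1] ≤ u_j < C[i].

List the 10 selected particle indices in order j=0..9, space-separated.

C = [0, 7/44, 3/11, 17/44, 17/44, 19/44, 21/44, 29/44, 37/44, 1]
j=0: u_0=1/40 ∈ [0, 7/44) → index 1
j=1: u_1=1/8 ∈ [0, 7/44) → index 1
j=2: u_2=9/40 ∈ [7/44, 3/11) → index 2
j=3: u_3=13/40 ∈ [3/11, 17/44) → index 3
j=4: u_4=17/40 ∈ [17/44, 19/44) → index 5
j=5: u_5=21/40 ∈ [21/44, 29/44) → index 7
j=6: u_6=5/8 ∈ [21/44, 29/44) → index 7
j=7: u_7=29/40 ∈ [29/44, 37/44) → index 8
j=8: u_8=33/40 ∈ [29/44, 37/44) → index 8
j=9: u_9=37/40 ∈ [37/44, 1) → index 9

1 1 2 3 5 7 7 8 8 9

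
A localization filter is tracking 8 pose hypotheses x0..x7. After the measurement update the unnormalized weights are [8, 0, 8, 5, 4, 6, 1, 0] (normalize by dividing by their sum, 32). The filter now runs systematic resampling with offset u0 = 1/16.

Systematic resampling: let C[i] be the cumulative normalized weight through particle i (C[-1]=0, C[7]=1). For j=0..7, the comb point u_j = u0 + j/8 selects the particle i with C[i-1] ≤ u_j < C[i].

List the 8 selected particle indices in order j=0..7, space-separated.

0 0 2 2 3 4 5 5

C = [1/4, 1/4, 1/2, 21/32, 25/32, 31/32, 1, 1]
j=0: u_0=1/16 ∈ [0, 1/4) → index 0
j=1: u_1=3/16 ∈ [0, 1/4) → index 0
j=2: u_2=5/16 ∈ [1/4, 1/2) → index 2
j=3: u_3=7/16 ∈ [1/4, 1/2) → index 2
j=4: u_4=9/16 ∈ [1/2, 21/32) → index 3
j=5: u_5=11/16 ∈ [21/32, 25/32) → index 4
j=6: u_6=13/16 ∈ [25/32, 31/32) → index 5
j=7: u_7=15/16 ∈ [25/32, 31/32) → index 5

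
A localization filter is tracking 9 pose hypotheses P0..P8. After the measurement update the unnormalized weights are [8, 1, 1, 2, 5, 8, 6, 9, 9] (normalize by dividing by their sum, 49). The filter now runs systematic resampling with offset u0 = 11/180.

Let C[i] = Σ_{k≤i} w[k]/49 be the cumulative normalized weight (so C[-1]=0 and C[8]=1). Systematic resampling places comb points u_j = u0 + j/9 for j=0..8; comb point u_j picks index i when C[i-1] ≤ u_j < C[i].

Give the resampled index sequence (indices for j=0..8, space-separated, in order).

C = [8/49, 9/49, 10/49, 12/49, 17/49, 25/49, 31/49, 40/49, 1]
j=0: u_0=11/180 ∈ [0, 8/49) → index 0
j=1: u_1=31/180 ∈ [8/49, 9/49) → index 1
j=2: u_2=17/60 ∈ [12/49, 17/49) → index 4
j=3: u_3=71/180 ∈ [17/49, 25/49) → index 5
j=4: u_4=91/180 ∈ [17/49, 25/49) → index 5
j=5: u_5=37/60 ∈ [25/49, 31/49) → index 6
j=6: u_6=131/180 ∈ [31/49, 40/49) → index 7
j=7: u_7=151/180 ∈ [40/49, 1) → index 8
j=8: u_8=19/20 ∈ [40/49, 1) → index 8

0 1 4 5 5 6 7 8 8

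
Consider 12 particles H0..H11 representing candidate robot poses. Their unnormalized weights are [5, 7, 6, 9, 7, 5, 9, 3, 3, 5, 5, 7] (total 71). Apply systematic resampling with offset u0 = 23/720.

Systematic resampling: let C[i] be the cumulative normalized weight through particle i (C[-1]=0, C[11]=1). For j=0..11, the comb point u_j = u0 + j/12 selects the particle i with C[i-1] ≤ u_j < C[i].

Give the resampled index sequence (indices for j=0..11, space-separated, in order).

0 1 2 3 3 4 5 6 7 9 10 11

C = [5/71, 12/71, 18/71, 27/71, 34/71, 39/71, 48/71, 51/71, 54/71, 59/71, 64/71, 1]
j=0: u_0=23/720 ∈ [0, 5/71) → index 0
j=1: u_1=83/720 ∈ [5/71, 12/71) → index 1
j=2: u_2=143/720 ∈ [12/71, 18/71) → index 2
j=3: u_3=203/720 ∈ [18/71, 27/71) → index 3
j=4: u_4=263/720 ∈ [18/71, 27/71) → index 3
j=5: u_5=323/720 ∈ [27/71, 34/71) → index 4
j=6: u_6=383/720 ∈ [34/71, 39/71) → index 5
j=7: u_7=443/720 ∈ [39/71, 48/71) → index 6
j=8: u_8=503/720 ∈ [48/71, 51/71) → index 7
j=9: u_9=563/720 ∈ [54/71, 59/71) → index 9
j=10: u_10=623/720 ∈ [59/71, 64/71) → index 10
j=11: u_11=683/720 ∈ [64/71, 1) → index 11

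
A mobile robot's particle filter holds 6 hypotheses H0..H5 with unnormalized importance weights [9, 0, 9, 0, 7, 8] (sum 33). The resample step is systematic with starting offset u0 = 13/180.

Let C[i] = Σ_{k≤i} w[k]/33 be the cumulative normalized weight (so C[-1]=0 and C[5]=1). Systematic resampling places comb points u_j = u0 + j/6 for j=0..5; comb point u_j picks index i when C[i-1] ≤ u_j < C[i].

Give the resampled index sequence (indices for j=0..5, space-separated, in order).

0 0 2 4 4 5

C = [3/11, 3/11, 6/11, 6/11, 25/33, 1]
j=0: u_0=13/180 ∈ [0, 3/11) → index 0
j=1: u_1=43/180 ∈ [0, 3/11) → index 0
j=2: u_2=73/180 ∈ [3/11, 6/11) → index 2
j=3: u_3=103/180 ∈ [6/11, 25/33) → index 4
j=4: u_4=133/180 ∈ [6/11, 25/33) → index 4
j=5: u_5=163/180 ∈ [25/33, 1) → index 5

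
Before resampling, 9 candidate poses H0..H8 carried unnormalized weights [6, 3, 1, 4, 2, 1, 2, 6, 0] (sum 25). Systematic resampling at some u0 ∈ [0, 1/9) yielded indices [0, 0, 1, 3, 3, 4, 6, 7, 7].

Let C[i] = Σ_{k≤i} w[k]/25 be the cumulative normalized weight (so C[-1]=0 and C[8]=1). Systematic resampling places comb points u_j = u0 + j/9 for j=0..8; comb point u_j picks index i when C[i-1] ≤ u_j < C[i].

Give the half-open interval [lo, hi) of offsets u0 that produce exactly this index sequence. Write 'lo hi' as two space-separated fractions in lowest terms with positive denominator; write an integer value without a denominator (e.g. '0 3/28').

C = [6/25, 9/25, 2/5, 14/25, 16/25, 17/25, 19/25, 1, 1]
j=0 picked index 0: u0 ∈ [0, 6/25)
j=1 picked index 0: u0 ∈ [-1/9, 29/225)
j=2 picked index 1: u0 ∈ [4/225, 31/225)
j=3 picked index 3: u0 ∈ [1/15, 17/75)
j=4 picked index 3: u0 ∈ [-2/45, 26/225)
j=5 picked index 4: u0 ∈ [1/225, 19/225)
j=6 picked index 6: u0 ∈ [1/75, 7/75)
j=7 picked index 7: u0 ∈ [-4/225, 2/9)
j=8 picked index 7: u0 ∈ [-29/225, 1/9)
intersection: [1/15, 19/225)

1/15 19/225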